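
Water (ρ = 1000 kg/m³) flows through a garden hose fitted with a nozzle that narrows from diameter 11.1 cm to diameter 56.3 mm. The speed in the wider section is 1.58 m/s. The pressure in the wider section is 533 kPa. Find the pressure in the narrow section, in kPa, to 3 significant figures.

P₂ ≈ 515 kPa

Mass conservation (A₁v₁ = A₂v₂) gives v₂ = 1.58 × 96.8/24.9 = 6.14 m/s.
The pipe is horizontal, so Bernoulli reduces to P₁ + ½ρv₁² = P₂ + ½ρv₂².
P₂ = P₁ − ½ρ(v₂² − v₁²) = 533000 − ½·1000·(6.14² − 1.58²) = 533000 − 17600 = 515000 Pa.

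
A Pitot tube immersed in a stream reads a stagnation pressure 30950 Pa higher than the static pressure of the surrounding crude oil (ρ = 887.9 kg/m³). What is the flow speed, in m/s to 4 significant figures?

8.350 m/s

At the stagnation point the flow is brought to rest, so Bernoulli gives P_stag − P_static = ½ρv².
v = √(2ΔP/ρ) = √(2·30950/887.9) = 8.350 m/s.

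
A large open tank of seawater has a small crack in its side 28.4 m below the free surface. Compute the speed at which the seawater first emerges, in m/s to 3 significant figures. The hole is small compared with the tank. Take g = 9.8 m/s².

Bernoulli from surface to hole (P equal, v_surface ≈ 0): v = √(2gh) = √(2×9.8×28.4) = 23.6 m/s.

v ≈ 23.6 m/s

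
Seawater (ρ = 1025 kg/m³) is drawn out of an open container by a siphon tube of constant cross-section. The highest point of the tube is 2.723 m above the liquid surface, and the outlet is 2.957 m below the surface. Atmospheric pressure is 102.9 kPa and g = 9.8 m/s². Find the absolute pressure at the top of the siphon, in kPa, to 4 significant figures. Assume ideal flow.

P_top ≈ 45.84 kPa

The outlet speed comes from Torricelli: v = √(2g·2.957) = 7.613 m/s.
The bore is uniform, so the speed at the crest is the same v. Bernoulli surface→crest: P_atm = P_top + ½ρv² + ρg·h_top.
P_top = 102900 − ½·1025·7.613² − 1025·9.8·2.723 = 45840 Pa.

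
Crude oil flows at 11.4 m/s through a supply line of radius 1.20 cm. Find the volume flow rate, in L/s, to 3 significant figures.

Q = 5.16 L/s

Q = A·v = 0.000452 m² × 11.4 m/s = 0.00516 m³/s.
Converting: 0.00516 m³/s × 1000 = 5.16 L/s.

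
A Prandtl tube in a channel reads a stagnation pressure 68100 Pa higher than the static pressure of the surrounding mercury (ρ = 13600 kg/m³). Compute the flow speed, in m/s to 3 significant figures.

Bernoulli between the free stream and the stagnation point: ½ρv² = P_stag − P_static.
v = √(2ΔP/ρ) = √(2·68100/13600) = 3.16 m/s.

3.16 m/s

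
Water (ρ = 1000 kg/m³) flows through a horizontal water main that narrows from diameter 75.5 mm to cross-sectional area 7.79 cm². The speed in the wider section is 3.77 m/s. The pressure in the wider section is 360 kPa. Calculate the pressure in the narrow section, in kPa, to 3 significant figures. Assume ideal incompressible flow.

By continuity, v₂ = v₁·A₁/A₂ = 3.77·(44.8/7.79) = 21.7 m/s.
Bernoulli (h₁ = h₂): P₁ − P₂ = ½ρ(v₂² − v₁²).
P₂ = P₁ − ½ρ(v₂² − v₁²) = 360000 − ½·1000·(21.7² − 3.77²) = 360000 − 228000 = 132000 Pa.

132 kPa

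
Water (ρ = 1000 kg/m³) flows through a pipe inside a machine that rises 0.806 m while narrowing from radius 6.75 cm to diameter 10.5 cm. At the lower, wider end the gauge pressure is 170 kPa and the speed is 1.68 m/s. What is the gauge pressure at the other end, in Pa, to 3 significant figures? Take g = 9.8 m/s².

P₂ = 160000 Pa

Continuity gives A₁v₁ = A₂v₂, so v₂ = (143 cm²)/(86.6 cm²) × 1.68 m/s = 2.78 m/s.
Bernoulli: P₁ + ½ρv₁² + ρg h₁ = P₂ + ½ρv₂² + ρg h₂, so P₂ = P₁ + ½ρ(v₁² − v₂²) − ρg(h₂ − h₁).
P₂ = 170000 + ½·1000·(1.68² − 2.78²) − 1000·9.8·(+0.806) = 170000 + (-2450) − (7900) = 160000 Pa.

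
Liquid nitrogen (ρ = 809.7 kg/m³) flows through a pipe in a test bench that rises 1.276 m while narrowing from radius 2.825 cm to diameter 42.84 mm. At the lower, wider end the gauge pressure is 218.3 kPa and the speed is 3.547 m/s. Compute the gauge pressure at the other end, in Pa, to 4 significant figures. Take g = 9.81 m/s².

Mass conservation (A₁v₁ = A₂v₂) gives v₂ = 3.547 × 25.07/14.41 = 6.170 m/s.
Energy conservation along the streamline gives P₂ = P₁ − ½ρ(v₂² − v₁²) − ρg(h₂ − h₁).
P₂ = 218300 + ½·809.7·(3.547² − 6.170²) − 809.7·9.81·(+1.276) = 218300 + (-10320) − (10140) = 197800 Pa.

P₂ ≈ 197800 Pa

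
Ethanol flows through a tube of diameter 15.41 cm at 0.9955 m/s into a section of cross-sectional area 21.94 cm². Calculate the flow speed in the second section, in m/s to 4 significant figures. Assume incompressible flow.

8.463 m/s

Continuity gives A₁v₁ = A₂v₂, so v₂ = (186.5 cm²)/(21.94 cm²) × 0.9955 m/s = 8.463 m/s.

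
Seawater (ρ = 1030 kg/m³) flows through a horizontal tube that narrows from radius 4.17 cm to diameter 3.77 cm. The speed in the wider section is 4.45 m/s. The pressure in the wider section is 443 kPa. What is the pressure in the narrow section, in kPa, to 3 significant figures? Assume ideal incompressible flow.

209 kPa

By continuity, v₂ = v₁·A₁/A₂ = 4.45·(54.6/11.2) = 21.8 m/s.
Along the horizontal streamline, P + ½ρv² is constant.
P₂ = P₁ − ½ρ(v₂² − v₁²) = 443000 − ½·1030·(21.8² − 4.45²) = 443000 − 234000 = 209000 Pa.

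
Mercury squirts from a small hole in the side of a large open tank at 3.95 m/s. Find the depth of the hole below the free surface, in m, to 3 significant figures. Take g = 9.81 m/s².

h ≈ 0.795 m

Torricelli: v = √(2gh), so h = v²/(2g).
h = 3.95²/(2·9.81) = 15.6/19.62 = 0.795 m.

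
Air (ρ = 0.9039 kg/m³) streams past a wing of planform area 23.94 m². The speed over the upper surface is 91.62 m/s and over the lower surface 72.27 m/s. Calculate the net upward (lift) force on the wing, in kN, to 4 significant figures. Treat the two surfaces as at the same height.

34.31 kN

With equal heights on the two surfaces, Bernoulli gives P_lower − P_upper = ½ρ(v_upper² − v_lower²).
ΔP = ½·0.9039·(91.62² − 72.27²) = 1433 Pa.
Lift = ΔP · A = 1433 × 23.94 = 34310 N.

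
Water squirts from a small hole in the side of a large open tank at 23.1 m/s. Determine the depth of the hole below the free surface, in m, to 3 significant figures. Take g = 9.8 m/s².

Torricelli: v = √(2gh), so h = v²/(2g).
h = 23.1²/(2·9.8) = 534/19.60 = 27.2 m.

27.2 m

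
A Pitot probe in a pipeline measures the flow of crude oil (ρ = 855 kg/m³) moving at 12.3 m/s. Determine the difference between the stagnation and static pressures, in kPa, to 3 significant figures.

Bernoulli between the free stream and the stagnation point: ½ρv² = P_stag − P_static.
ΔP = ½·855·12.3² = 64700 Pa.

ΔP = 64.7 kPa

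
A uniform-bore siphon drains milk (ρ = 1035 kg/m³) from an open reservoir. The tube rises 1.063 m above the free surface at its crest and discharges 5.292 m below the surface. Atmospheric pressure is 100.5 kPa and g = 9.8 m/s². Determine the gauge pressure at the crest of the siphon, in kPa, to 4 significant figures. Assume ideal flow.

The outlet speed comes from Torricelli: v = √(2g·5.292) = 10.18 m/s.
With constant cross-section the crest speed equals v; applying Bernoulli from the surface up to the crest, P_top = P_atm − ½ρv² − ρg·h_top.
P_top = 100500 − ½·1035·10.18² − 1035·9.8·1.063 = 36040 Pa. So P_gauge = P_top − P_atm = -64460 Pa.

P_gauge ≈ -64.46 kPa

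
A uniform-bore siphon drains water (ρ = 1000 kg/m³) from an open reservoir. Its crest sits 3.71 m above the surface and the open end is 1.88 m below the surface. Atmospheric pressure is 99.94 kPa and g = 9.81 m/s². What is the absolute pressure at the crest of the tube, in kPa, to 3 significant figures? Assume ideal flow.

Bernoulli surface→outlet gives ½v² = g·h_out, so v = √(2·9.81·1.88) = 6.07 m/s.
With constant cross-section the crest speed equals v; applying Bernoulli from the surface up to the crest, P_top = P_atm − ½ρv² − ρg·h_top.
P_top = 99940 − ½·1000·6.07² − 1000·9.81·3.71 = 45100 Pa.

45.1 kPa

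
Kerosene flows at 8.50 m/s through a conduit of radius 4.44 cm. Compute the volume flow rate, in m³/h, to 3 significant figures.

Q ≈ 190 m³/h

Q = A·v = 0.00619 m² × 8.50 m/s = 0.0526 m³/s.
Converting: 0.0526 m³/s × 3600 = 190 m³/h.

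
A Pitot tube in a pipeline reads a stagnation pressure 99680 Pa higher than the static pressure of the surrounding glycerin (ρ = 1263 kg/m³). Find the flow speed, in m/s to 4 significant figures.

At the stagnation point the flow is brought to rest, so Bernoulli gives P_stag − P_static = ½ρv².
v = √(2ΔP/ρ) = √(2·99680/1263) = 12.56 m/s.

v ≈ 12.56 m/s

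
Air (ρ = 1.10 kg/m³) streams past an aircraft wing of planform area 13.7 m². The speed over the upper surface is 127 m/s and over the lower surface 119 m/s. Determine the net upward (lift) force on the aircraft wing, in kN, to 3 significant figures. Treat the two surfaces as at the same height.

From P + ½ρv² = const at equal height, P_low − P_up = ½ρ(v_up² − v_low²).
ΔP = ½·1.10·(127² − 119²) = 1080 Pa.
Lift = ΔP · A = 1080 × 13.7 = 14800 N.

F = 14.8 kN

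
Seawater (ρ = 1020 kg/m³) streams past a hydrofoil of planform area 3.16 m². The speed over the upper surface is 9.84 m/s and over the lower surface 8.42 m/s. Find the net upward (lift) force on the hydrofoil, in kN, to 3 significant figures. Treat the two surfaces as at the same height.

The faster flow above has the lower pressure; Bernoulli (same height) gives ΔP = ½ρ(v_up² − v_low²).
ΔP = ½·1020·(9.84² − 8.42²) = 13200 Pa.
Lift = ΔP · A = 13200 × 3.16 = 41800 N.

F ≈ 41.8 kN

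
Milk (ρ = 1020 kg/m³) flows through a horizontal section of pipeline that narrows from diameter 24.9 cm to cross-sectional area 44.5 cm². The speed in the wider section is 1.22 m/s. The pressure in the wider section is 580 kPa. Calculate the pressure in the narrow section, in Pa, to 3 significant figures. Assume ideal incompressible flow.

P₂ = 490000 Pa

By continuity, v₂ = v₁·A₁/A₂ = 1.22·(487/44.5) = 13.4 m/s.
Bernoulli (h₁ = h₂): P₁ − P₂ = ½ρ(v₂² − v₁²).
P₂ = P₁ − ½ρ(v₂² − v₁²) = 580000 − ½·1020·(13.4² − 1.22²) = 580000 − 90100 = 490000 Pa.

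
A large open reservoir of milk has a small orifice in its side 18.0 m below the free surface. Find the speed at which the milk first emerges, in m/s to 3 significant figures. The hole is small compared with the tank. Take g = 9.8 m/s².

Torricelli's result v = √(2gh) gives v = √(2·9.8·18.0) = 18.8 m/s.

v = 18.8 m/s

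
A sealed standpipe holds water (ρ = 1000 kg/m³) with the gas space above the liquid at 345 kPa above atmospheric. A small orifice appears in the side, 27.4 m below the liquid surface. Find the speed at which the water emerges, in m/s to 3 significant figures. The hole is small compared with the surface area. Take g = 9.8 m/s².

v ≈ 35.0 m/s

Take point 1 at the surface (v₁ ≈ 0) and point 2 at the hole (at atmospheric pressure). Bernoulli: P₁ + ρg h = P_atm + ½ρv₂².
With P₁ − P_atm = 345000 Pa, v₂ = √(2gh + 2ΔP/ρ) = √(2·9.8·27.4 + 2·345000/1000) = 35.0 m/s.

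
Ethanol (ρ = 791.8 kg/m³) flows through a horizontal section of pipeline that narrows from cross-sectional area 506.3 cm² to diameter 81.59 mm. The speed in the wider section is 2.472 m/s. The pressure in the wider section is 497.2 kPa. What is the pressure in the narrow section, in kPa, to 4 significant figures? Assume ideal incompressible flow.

P₂ ≈ 272.8 kPa

Continuity gives A₁v₁ = A₂v₂, so v₂ = (506.3 cm²)/(52.28 cm²) × 2.472 m/s = 23.94 m/s.
Along the horizontal streamline, P + ½ρv² is constant.
P₂ = P₁ − ½ρ(v₂² − v₁²) = 497200 − ½·791.8·(23.94² − 2.472²) = 497200 − 224400 = 272800 Pa.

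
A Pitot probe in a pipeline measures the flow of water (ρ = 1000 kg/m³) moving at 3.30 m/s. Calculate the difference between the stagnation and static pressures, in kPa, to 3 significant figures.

5.45 kPa

At the stagnation point the flow is brought to rest, so Bernoulli gives P_stag − P_static = ½ρv².
ΔP = ½·1000·3.30² = 5440 Pa.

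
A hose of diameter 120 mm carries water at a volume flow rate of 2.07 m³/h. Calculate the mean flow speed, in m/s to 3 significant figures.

0.0508 m/s

Q = 2.07 m³/h = 0.000575 m³/s.
v = Q/A = 0.000575 / 0.0113 = 0.0508 m/s.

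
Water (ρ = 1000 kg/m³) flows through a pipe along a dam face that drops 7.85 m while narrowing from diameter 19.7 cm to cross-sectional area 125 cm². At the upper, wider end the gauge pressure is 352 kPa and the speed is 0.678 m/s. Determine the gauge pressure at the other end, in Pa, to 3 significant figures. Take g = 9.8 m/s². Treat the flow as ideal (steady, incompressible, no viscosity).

P₂ ≈ 428000 Pa

Mass conservation (A₁v₁ = A₂v₂) gives v₂ = 0.678 × 305/125 = 1.65 m/s.
Energy conservation along the streamline gives P₂ = P₁ − ½ρ(v₂² − v₁²) − ρg(h₂ − h₁).
P₂ = 352000 + ½·1000·(0.678² − 1.65²) − 1000·9.8·(−7.85) = 352000 + (-1140) − (-76900) = 428000 Pa.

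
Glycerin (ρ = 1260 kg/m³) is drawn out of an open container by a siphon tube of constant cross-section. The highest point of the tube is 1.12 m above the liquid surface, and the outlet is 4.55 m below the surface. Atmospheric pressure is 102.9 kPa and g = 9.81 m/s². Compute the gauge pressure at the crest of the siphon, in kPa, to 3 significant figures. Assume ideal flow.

From the surface to the outlet (both open to atmosphere, surface at rest): v = √(2g·h_out) = √(2·9.81·4.55) = 9.45 m/s.
Continuity keeps v the same throughout the tube; from surface to crest, P_atm + 0 = P_top + ½ρv² + ρg·h_top.
P_top = 102900 − ½·1260·9.45² − 1260·9.81·1.12 = 32800 Pa. So P_gauge = P_top − P_atm = -70100 Pa.

P_gauge ≈ -70.1 kPa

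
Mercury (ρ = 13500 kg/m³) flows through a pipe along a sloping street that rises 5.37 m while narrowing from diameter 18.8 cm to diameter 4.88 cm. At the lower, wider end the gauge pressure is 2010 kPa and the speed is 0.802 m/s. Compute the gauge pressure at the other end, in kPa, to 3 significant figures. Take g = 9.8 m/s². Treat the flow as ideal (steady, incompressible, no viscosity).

The volume flow rate is constant, so v₂ = (A₁/A₂)v₁ = (278/18.7)·0.802 = 11.9 m/s.
Applying Bernoulli between the two ends and solving for P₂: P₂ = P₁ + ½ρ(v₁² − v₂²) − ρgΔh.
P₂ = 2010000 + ½·13500·(0.802² − 11.9²) − 13500·9.8·(+5.37) = 2010000 + (-952000) − (710000) = 348000 Pa.

P₂ ≈ 348 kPa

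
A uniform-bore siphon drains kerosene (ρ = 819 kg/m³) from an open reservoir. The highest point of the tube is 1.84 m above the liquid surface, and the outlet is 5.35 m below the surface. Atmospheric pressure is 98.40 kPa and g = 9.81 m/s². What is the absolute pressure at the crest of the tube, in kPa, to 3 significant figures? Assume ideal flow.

The outlet speed comes from Torricelli: v = √(2g·5.35) = 10.2 m/s.
The bore is uniform, so the speed at the crest is the same v. Bernoulli surface→crest: P_atm = P_top + ½ρv² + ρg·h_top.
P_top = 98400 − ½·819·10.2² − 819·9.81·1.84 = 40600 Pa.

P_top ≈ 40.6 kPa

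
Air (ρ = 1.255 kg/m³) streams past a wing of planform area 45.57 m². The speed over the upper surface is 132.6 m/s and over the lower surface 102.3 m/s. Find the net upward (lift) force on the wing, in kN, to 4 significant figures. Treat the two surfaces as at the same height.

F = 203.5 kN

With equal heights on the two surfaces, Bernoulli gives P_lower − P_upper = ½ρ(v_upper² − v_lower²).
ΔP = ½·1.255·(132.6² − 102.3²) = 4466 Pa.
Lift = ΔP · A = 4466 × 45.57 = 203500 N.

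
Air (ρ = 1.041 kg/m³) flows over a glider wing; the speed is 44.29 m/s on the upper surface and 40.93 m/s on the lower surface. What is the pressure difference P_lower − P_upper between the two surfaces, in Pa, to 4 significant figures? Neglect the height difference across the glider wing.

With negligible Δh, P + ½ρv² is constant, so P_low − P_up = ½ρ(v_up² − v_low²).
ΔP = ½·1.041·(44.29² − 40.93²) = 149.0 Pa.

ΔP = 149.0 Pa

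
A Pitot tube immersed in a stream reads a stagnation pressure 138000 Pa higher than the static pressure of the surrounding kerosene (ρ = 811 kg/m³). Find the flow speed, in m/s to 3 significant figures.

At the stagnation point the flow is brought to rest, so Bernoulli gives P_stag − P_static = ½ρv².
v = √(2ΔP/ρ) = √(2·138000/811) = 18.4 m/s.

18.4 m/s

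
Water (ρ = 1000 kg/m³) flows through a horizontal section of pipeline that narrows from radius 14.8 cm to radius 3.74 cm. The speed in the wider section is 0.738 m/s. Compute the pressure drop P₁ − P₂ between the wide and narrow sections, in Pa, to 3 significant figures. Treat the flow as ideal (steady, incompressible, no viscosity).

ΔP ≈ 66500 Pa

Mass conservation (A₁v₁ = A₂v₂) gives v₂ = 0.738 × 688/43.9 = 11.6 m/s.
With no height change, Bernoulli's equation is P₁ + ½ρv₁² = P₂ + ½ρv₂².
P₁ − P₂ = ½·1000·(11.6² − 0.738²) = ½·1000·133 = 66500 Pa.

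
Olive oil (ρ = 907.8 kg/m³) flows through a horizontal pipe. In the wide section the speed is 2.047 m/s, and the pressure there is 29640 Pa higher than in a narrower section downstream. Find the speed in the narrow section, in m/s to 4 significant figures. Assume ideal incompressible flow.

v₂ ≈ 8.336 m/s

Horizontal Bernoulli: P₁ + ½ρv₁² = P₂ + ½ρv₂², so v₂² = v₁² + 2(P₁ − P₂)/ρ.
v₂ = √(2.047² + 2·29640/907.8) = √(4.190 + 65.30) = 8.336 m/s.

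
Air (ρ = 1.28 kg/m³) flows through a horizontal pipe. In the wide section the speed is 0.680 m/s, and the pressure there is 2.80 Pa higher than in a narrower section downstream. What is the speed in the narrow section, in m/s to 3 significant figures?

Horizontal Bernoulli: P₁ + ½ρv₁² = P₂ + ½ρv₂², so v₂² = v₁² + 2(P₁ − P₂)/ρ.
v₂ = √(0.680² + 2·2.80/1.28) = √(0.462 + 4.38) = 2.20 m/s.

v₂ ≈ 2.20 m/s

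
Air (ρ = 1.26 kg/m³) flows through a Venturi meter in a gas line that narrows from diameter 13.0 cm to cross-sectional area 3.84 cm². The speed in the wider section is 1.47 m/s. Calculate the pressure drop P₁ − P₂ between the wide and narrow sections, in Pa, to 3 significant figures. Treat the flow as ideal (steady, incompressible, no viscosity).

Continuity gives A₁v₁ = A₂v₂, so v₂ = (133 cm²)/(3.84 cm²) × 1.47 m/s = 50.8 m/s.
With no height change, Bernoulli's equation is P₁ + ½ρv₁² = P₂ + ½ρv₂².
P₁ − P₂ = ½·1.26·(50.8² − 1.47²) = ½·1.26·2580 = 1630 Pa.

ΔP = 1630 Pa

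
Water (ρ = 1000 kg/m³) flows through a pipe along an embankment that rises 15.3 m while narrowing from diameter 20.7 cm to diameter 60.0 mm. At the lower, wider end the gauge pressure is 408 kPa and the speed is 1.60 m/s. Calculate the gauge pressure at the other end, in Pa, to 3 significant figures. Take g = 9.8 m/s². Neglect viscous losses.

P₂ = 78000 Pa

The volume flow rate is constant, so v₂ = (A₁/A₂)v₁ = (337/28.3)·1.60 = 19.0 m/s.
Bernoulli: P₁ + ½ρv₁² + ρg h₁ = P₂ + ½ρv₂² + ρg h₂, so P₂ = P₁ + ½ρ(v₁² − v₂²) − ρg(h₂ − h₁).
P₂ = 408000 + ½·1000·(1.60² − 19.0²) − 1000·9.8·(+15.3) = 408000 + (-180000) − (150000) = 78000 Pa.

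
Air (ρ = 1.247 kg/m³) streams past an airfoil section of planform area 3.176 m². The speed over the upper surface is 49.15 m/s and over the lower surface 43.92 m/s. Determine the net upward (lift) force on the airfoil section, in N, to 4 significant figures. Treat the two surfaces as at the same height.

F ≈ 963.9 N

The faster flow above has the lower pressure; Bernoulli (same height) gives ΔP = ½ρ(v_up² − v_low²).
ΔP = ½·1.247·(49.15² − 43.92²) = 303.5 Pa.
Lift = ΔP · A = 303.5 × 3.176 = 963.9 N.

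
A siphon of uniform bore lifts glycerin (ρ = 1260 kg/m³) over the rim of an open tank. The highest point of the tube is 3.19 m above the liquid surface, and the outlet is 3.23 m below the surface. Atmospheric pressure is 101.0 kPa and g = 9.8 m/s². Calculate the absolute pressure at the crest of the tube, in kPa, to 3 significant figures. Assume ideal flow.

P_top ≈ 21.7 kPa

From the surface to the outlet (both open to atmosphere, surface at rest): v = √(2g·h_out) = √(2·9.8·3.23) = 7.96 m/s.
With constant cross-section the crest speed equals v; applying Bernoulli from the surface up to the crest, P_top = P_atm − ½ρv² − ρg·h_top.
P_top = 101000 − ½·1260·7.96² − 1260·9.8·3.19 = 21700 Pa.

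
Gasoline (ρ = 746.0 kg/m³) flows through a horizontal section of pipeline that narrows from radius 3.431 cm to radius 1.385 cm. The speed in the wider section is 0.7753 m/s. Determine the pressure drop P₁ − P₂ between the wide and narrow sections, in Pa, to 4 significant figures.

ΔP ≈ 8219 Pa

Mass conservation (A₁v₁ = A₂v₂) gives v₂ = 0.7753 × 36.98/6.026 = 4.758 m/s.
The pipe is horizontal, so Bernoulli reduces to P₁ + ½ρv₁² = P₂ + ½ρv₂².
P₁ − P₂ = ½·746.0·(4.758² − 0.7753²) = ½·746.0·22.04 = 8219 Pa.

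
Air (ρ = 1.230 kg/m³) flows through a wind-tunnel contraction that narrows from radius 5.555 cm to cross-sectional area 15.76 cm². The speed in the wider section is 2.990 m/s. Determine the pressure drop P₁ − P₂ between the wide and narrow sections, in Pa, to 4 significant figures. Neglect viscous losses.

ΔP ≈ 202.5 Pa

The volume flow rate is constant, so v₂ = (A₁/A₂)v₁ = (96.94/15.76)·2.990 = 18.39 m/s.
The pipe is horizontal, so Bernoulli reduces to P₁ + ½ρv₁² = P₂ + ½ρv₂².
P₁ − P₂ = ½·1.230·(18.39² − 2.990²) = ½·1.230·329.3 = 202.5 Pa.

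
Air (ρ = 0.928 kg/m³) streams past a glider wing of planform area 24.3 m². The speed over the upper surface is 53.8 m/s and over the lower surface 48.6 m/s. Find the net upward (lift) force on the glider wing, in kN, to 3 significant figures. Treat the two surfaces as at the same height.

F ≈ 6.00 kN

From P + ½ρv² = const at equal height, P_low − P_up = ½ρ(v_up² − v_low²).
ΔP = ½·0.928·(53.8² − 48.6²) = 247 Pa.
Lift = ΔP · A = 247 × 24.3 = 6000 N.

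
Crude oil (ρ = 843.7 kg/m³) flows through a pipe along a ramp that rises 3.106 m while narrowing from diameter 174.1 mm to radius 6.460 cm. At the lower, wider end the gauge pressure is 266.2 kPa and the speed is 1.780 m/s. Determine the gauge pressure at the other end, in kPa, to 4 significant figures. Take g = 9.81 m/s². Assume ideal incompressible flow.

Mass conservation (A₁v₁ = A₂v₂) gives v₂ = 1.780 × 238.1/131.1 = 3.232 m/s.
Energy conservation along the streamline gives P₂ = P₁ − ½ρ(v₂² − v₁²) − ρg(h₂ − h₁).
P₂ = 266200 + ½·843.7·(1.780² − 3.232²) − 843.7·9.81·(+3.106) = 266200 + (-3070) − (25710) = 237400 Pa.

P₂ ≈ 237.4 kPa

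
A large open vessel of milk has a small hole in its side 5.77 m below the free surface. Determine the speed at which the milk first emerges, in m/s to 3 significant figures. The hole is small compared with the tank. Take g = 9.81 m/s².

v ≈ 10.6 m/s

Bernoulli from surface to hole (P equal, v_surface ≈ 0): v = √(2gh) = √(2×9.81×5.77) = 10.6 m/s.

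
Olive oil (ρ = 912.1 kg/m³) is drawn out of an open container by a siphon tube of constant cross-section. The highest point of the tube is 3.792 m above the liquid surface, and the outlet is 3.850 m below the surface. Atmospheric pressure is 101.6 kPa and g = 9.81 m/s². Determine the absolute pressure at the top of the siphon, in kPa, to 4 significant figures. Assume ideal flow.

33.22 kPa

From the surface to the outlet (both open to atmosphere, surface at rest): v = √(2g·h_out) = √(2·9.81·3.850) = 8.691 m/s.
The bore is uniform, so the speed at the crest is the same v. Bernoulli surface→crest: P_atm = P_top + ½ρv² + ρg·h_top.
P_top = 101600 − ½·912.1·8.691² − 912.1·9.81·3.792 = 33220 Pa.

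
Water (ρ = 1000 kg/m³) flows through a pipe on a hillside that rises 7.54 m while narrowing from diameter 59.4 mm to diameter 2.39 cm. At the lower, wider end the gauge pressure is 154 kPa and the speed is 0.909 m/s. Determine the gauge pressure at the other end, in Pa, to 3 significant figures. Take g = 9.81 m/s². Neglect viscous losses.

By continuity, v₂ = v₁·A₁/A₂ = 0.909·(27.7/4.49) = 5.61 m/s.
Applying Bernoulli between the two ends and solving for P₂: P₂ = P₁ + ½ρ(v₁² − v₂²) − ρgΔh.
P₂ = 154000 + ½·1000·(0.909² − 5.61²) − 1000·9.81·(+7.54) = 154000 + (-15400) − (74000) = 64700 Pa.

64700 Pa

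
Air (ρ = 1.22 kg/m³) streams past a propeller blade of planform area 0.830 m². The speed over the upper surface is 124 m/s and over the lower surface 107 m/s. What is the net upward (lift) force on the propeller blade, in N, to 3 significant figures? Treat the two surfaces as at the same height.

The faster flow above has the lower pressure; Bernoulli (same height) gives ΔP = ½ρ(v_up² − v_low²).
ΔP = ½·1.22·(124² − 107²) = 2400 Pa.
Lift = ΔP · A = 2400 × 0.830 = 1990 N.

F ≈ 1990 N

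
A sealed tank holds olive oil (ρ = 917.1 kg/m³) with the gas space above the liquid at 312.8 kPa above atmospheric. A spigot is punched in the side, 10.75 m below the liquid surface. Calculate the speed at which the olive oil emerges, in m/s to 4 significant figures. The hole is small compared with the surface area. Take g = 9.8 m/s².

v = 29.88 m/s

Take point 1 at the surface (v₁ ≈ 0) and point 2 at the hole (at atmospheric pressure). Bernoulli: P₁ + ρg h = P_atm + ½ρv₂².
With P₁ − P_atm = 312800 Pa, v₂ = √(2gh + 2ΔP/ρ) = √(2·9.8·10.75 + 2·312800/917.1) = 29.88 m/s.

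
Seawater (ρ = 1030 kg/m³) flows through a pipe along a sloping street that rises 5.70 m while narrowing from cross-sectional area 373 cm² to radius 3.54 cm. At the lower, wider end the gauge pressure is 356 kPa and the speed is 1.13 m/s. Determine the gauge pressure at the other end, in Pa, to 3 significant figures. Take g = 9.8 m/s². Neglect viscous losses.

P₂ ≈ 240000 Pa

Continuity gives A₁v₁ = A₂v₂, so v₂ = (373 cm²)/(39.4 cm²) × 1.13 m/s = 10.7 m/s.
Applying Bernoulli between the two ends and solving for P₂: P₂ = P₁ + ½ρ(v₁² − v₂²) − ρgΔh.
P₂ = 356000 + ½·1030·(1.13² − 10.7²) − 1030·9.8·(+5.70) = 356000 + (-58400) − (57500) = 240000 Pa.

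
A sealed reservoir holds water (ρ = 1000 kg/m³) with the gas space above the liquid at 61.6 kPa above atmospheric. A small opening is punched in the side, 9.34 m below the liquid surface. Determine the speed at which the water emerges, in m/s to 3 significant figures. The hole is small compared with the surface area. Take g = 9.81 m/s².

v = 17.5 m/s

Take point 1 at the surface (v₁ ≈ 0) and point 2 at the hole (at atmospheric pressure). Bernoulli: P₁ + ρg h = P_atm + ½ρv₂².
With P₁ − P_atm = 61600 Pa, v₂ = √(2gh + 2ΔP/ρ) = √(2·9.81·9.34 + 2·61600/1000) = 17.5 m/s.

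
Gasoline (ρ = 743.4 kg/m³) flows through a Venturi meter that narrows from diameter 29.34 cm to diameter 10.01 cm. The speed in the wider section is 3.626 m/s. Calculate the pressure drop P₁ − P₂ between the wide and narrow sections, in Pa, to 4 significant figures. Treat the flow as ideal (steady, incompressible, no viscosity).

ΔP ≈ 355800 Pa

Continuity gives A₁v₁ = A₂v₂, so v₂ = (676.1 cm²)/(78.70 cm²) × 3.626 m/s = 31.15 m/s.
The pipe is horizontal, so Bernoulli reduces to P₁ + ½ρv₁² = P₂ + ½ρv₂².
P₁ − P₂ = ½·743.4·(31.15² − 3.626²) = ½·743.4·957.3 = 355800 Pa.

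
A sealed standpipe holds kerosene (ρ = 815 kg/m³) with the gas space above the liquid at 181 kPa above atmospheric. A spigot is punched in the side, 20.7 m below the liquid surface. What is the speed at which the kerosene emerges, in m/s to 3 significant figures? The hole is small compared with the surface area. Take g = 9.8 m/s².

Take point 1 at the surface (v₁ ≈ 0) and point 2 at the hole (at atmospheric pressure). Bernoulli: P₁ + ρg h = P_atm + ½ρv₂².
With P₁ − P_atm = 181000 Pa, v₂ = √(2gh + 2ΔP/ρ) = √(2·9.8·20.7 + 2·181000/815) = 29.2 m/s.

v ≈ 29.2 m/s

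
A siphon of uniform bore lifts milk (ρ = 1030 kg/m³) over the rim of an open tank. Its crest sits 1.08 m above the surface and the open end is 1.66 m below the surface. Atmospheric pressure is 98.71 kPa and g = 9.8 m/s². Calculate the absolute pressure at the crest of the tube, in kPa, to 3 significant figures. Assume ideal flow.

From the surface to the outlet (both open to atmosphere, surface at rest): v = √(2g·h_out) = √(2·9.8·1.66) = 5.70 m/s.
Continuity keeps v the same throughout the tube; from surface to crest, P_atm + 0 = P_top + ½ρv² + ρg·h_top.
P_top = 98710 − ½·1030·5.70² − 1030·9.8·1.08 = 71100 Pa.

P_top ≈ 71.1 kPa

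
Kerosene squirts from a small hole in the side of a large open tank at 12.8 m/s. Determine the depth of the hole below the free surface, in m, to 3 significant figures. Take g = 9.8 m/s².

h ≈ 8.36 m

Inverting v = √(2gh) gives h = v² / 2g.
h = 12.8²/(2·9.8) = 164/19.60 = 8.36 m.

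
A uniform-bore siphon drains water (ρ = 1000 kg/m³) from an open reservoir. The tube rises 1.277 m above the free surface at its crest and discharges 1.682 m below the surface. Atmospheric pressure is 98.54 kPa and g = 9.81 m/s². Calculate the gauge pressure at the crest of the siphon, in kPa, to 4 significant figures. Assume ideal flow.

From the surface to the outlet (both open to atmosphere, surface at rest): v = √(2g·h_out) = √(2·9.81·1.682) = 5.745 m/s.
The bore is uniform, so the speed at the crest is the same v. Bernoulli surface→crest: P_atm = P_top + ½ρv² + ρg·h_top.
P_top = 98540 − ½·1000·5.745² − 1000·9.81·1.277 = 69510 Pa. So P_gauge = P_top − P_atm = -29030 Pa.

-29.03 kPa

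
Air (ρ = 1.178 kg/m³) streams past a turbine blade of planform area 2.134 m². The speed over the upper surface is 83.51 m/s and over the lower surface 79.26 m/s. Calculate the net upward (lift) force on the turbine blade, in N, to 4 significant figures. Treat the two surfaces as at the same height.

F ≈ 869.5 N

With equal heights on the two surfaces, Bernoulli gives P_lower − P_upper = ½ρ(v_upper² − v_lower²).
ΔP = ½·1.178·(83.51² − 79.26²) = 407.5 Pa.
Lift = ΔP · A = 407.5 × 2.134 = 869.5 N.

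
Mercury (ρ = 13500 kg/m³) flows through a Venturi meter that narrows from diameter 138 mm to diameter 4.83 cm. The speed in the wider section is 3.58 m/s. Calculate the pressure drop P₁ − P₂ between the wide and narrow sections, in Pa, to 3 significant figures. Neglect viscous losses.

By continuity, v₂ = v₁·A₁/A₂ = 3.58·(150/18.3) = 29.2 m/s.
The pipe is horizontal, so Bernoulli reduces to P₁ + ½ρv₁² = P₂ + ½ρv₂².
P₁ − P₂ = ½·13500·(29.2² − 3.58²) = ½·13500·841 = 5680000 Pa.

ΔP ≈ 5680000 Pa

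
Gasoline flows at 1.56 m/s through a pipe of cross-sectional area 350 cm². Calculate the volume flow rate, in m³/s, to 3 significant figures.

Q ≈ 0.0546 m³/s

Q = A·v = 0.0350 m² × 1.56 m/s = 0.0546 m³/s.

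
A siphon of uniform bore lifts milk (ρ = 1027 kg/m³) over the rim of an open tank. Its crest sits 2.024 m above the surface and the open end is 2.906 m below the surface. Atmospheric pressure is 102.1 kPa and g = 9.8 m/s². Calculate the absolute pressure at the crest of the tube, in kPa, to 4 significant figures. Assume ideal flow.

From the surface to the outlet (both open to atmosphere, surface at rest): v = √(2g·h_out) = √(2·9.8·2.906) = 7.547 m/s.
Continuity keeps v the same throughout the tube; from surface to crest, P_atm + 0 = P_top + ½ρv² + ρg·h_top.
P_top = 102100 − ½·1027·7.547² − 1027·9.8·2.024 = 52480 Pa.

P_top = 52.48 kPa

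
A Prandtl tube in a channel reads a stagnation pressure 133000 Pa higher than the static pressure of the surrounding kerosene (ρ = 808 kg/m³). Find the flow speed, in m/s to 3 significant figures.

At the stagnation point the flow is brought to rest, so Bernoulli gives P_stag − P_static = ½ρv².
v = √(2ΔP/ρ) = √(2·133000/808) = 18.1 m/s.

v = 18.1 m/s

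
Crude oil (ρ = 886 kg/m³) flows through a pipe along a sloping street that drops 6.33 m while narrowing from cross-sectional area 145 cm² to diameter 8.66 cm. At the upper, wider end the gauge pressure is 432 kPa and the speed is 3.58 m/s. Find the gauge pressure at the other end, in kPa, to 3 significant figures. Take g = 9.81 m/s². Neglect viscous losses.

P₂ ≈ 458 kPa

Continuity gives A₁v₁ = A₂v₂, so v₂ = (145 cm²)/(58.9 cm²) × 3.58 m/s = 8.81 m/s.
Applying Bernoulli between the two ends and solving for P₂: P₂ = P₁ + ½ρ(v₁² − v₂²) − ρgΔh.
P₂ = 432000 + ½·886·(3.58² − 8.81²) − 886·9.81·(−6.33) = 432000 + (-28700) − (-55000) = 458000 Pa.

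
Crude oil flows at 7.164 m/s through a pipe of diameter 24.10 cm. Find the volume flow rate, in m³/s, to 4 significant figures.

0.3268 m³/s

Q = A·v = 0.04562 m² × 7.164 m/s = 0.3268 m³/s.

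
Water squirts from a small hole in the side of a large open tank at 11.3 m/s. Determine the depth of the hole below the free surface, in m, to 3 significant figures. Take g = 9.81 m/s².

h = 6.51 m

Torricelli: v = √(2gh), so h = v²/(2g).
h = 11.3²/(2·9.81) = 128/19.62 = 6.51 m.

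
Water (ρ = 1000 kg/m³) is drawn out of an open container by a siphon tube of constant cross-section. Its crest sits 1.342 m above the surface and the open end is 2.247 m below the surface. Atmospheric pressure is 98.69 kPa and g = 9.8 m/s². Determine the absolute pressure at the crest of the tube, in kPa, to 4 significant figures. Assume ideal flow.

Bernoulli surface→outlet gives ½v² = g·h_out, so v = √(2·9.8·2.247) = 6.636 m/s.
With constant cross-section the crest speed equals v; applying Bernoulli from the surface up to the crest, P_top = P_atm − ½ρv² − ρg·h_top.
P_top = 98690 − ½·1000·6.636² − 1000·9.8·1.342 = 63520 Pa.

P_top = 63.52 kPa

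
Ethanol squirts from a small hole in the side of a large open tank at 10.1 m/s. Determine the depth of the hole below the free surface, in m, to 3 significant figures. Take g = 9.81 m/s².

For a small hole in a large open tank, ½v² = gh, giving h = v²/(2g).
h = 10.1²/(2·9.81) = 102/19.62 = 5.20 m.

h = 5.20 m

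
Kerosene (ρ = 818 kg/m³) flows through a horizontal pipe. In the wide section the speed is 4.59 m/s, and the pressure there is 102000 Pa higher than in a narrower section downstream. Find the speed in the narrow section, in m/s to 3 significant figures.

Horizontal Bernoulli: P₁ + ½ρv₁² = P₂ + ½ρv₂², so v₂² = v₁² + 2(P₁ − P₂)/ρ.
v₂ = √(4.59² + 2·102000/818) = √(21.1 + 249) = 16.4 m/s.

v₂ ≈ 16.4 m/s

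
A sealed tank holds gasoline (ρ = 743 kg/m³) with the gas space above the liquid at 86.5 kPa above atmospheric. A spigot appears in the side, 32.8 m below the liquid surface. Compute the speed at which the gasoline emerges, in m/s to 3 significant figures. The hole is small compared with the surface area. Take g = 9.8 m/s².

v ≈ 29.6 m/s

Take point 1 at the surface (v₁ ≈ 0) and point 2 at the hole (at atmospheric pressure). Bernoulli: P₁ + ρg h = P_atm + ½ρv₂².
With P₁ − P_atm = 86500 Pa, v₂ = √(2gh + 2ΔP/ρ) = √(2·9.8·32.8 + 2·86500/743) = 29.6 m/s.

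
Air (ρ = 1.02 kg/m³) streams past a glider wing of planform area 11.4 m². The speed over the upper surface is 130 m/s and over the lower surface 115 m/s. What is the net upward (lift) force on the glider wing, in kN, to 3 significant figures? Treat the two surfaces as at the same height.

With equal heights on the two surfaces, Bernoulli gives P_lower − P_upper = ½ρ(v_upper² − v_lower²).
ΔP = ½·1.02·(130² − 115²) = 1870 Pa.
Lift = ΔP · A = 1870 × 11.4 = 21400 N.

F ≈ 21.4 kN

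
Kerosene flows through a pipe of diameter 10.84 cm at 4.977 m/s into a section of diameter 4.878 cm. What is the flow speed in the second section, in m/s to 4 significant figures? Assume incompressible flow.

v₂ ≈ 24.58 m/s

By continuity, v₂ = v₁·A₁/A₂ = 4.977·(92.29/18.69) = 24.58 m/s.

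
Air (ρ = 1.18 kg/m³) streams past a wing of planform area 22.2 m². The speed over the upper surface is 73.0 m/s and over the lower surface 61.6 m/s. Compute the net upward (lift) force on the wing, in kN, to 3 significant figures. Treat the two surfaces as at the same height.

With equal heights on the two surfaces, Bernoulli gives P_lower − P_upper = ½ρ(v_upper² − v_lower²).
ΔP = ½·1.18·(73.0² − 61.6²) = 905 Pa.
Lift = ΔP · A = 905 × 22.2 = 20100 N.

F ≈ 20.1 kN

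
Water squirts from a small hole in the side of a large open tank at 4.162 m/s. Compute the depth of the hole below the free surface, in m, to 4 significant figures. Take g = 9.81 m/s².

Inverting v = √(2gh) gives h = v² / 2g.
h = 4.162²/(2·9.81) = 17.32/19.62 = 0.8829 m.

h ≈ 0.8829 m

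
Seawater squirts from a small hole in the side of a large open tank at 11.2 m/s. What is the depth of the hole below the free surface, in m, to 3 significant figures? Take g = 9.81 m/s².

Torricelli: v = √(2gh), so h = v²/(2g).
h = 11.2²/(2·9.81) = 125/19.62 = 6.39 m.

h ≈ 6.39 m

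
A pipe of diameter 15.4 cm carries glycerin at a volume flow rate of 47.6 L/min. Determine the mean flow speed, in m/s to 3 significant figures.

v ≈ 0.0426 m/s

Q = 47.6 L/min = 0.000793 m³/s.
v = Q/A = 0.000793 / 0.0186 = 0.0426 m/s.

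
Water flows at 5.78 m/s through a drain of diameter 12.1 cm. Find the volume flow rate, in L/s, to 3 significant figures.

Q = A·v = 0.0115 m² × 5.78 m/s = 0.0665 m³/s.
Converting: 0.0665 m³/s × 1000 = 66.5 L/s.

Q ≈ 66.5 L/s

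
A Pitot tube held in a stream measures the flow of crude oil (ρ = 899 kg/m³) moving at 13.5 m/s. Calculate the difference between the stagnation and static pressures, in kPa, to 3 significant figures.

At the stagnation point the flow is brought to rest, so Bernoulli gives P_stag − P_static = ½ρv².
ΔP = ½·899·13.5² = 81900 Pa.

ΔP = 81.9 kPa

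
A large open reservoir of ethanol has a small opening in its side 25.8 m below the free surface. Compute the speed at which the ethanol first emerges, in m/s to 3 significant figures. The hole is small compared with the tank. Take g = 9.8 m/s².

22.5 m/s

Bernoulli from surface to hole (P equal, v_surface ≈ 0): v = √(2gh) = √(2×9.8×25.8) = 22.5 m/s.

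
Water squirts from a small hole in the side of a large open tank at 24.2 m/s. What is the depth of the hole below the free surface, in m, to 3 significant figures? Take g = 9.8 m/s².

h ≈ 29.9 m

Inverting v = √(2gh) gives h = v² / 2g.
h = 24.2²/(2·9.8) = 586/19.60 = 29.9 m.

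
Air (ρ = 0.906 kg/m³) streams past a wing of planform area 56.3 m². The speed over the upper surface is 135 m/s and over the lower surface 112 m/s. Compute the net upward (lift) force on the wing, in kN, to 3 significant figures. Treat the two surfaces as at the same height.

The faster flow above has the lower pressure; Bernoulli (same height) gives ΔP = ½ρ(v_up² − v_low²).
ΔP = ½·0.906·(135² − 112²) = 2570 Pa.
Lift = ΔP · A = 2570 × 56.3 = 145000 N.

F ≈ 145 kN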